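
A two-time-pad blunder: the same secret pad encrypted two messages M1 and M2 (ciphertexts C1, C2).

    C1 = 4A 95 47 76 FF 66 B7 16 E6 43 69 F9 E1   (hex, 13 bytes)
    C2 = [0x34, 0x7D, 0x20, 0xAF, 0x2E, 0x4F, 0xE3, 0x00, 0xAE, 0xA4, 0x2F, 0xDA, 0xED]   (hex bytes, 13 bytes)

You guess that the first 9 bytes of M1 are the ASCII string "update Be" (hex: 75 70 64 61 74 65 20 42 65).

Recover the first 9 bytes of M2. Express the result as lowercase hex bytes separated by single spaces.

First, C1 ⊕ C2 = (M1 ⊕ K) ⊕ (M2 ⊕ K) = M1 ⊕ M2, so the key drops out. Then M2 = (M1 ⊕ M2) ⊕ M1 over the first 9 bytes.
byte 0: (4a xor 34) xor 75 = 7e xor 75 = 0b
byte 1: (95 xor 7d) xor 70 = e8 xor 70 = 98
byte 2: (47 xor 20) xor 64 = 67 xor 64 = 03
byte 3: (76 xor af) xor 61 = d9 xor 61 = b8
byte 4: (ff xor 2e) xor 74 = d1 xor 74 = a5
byte 5: (66 xor 4f) xor 65 = 29 xor 65 = 4c
byte 6: (b7 xor e3) xor 20 = 54 xor 20 = 74
byte 7: (16 xor 00) xor 42 = 16 xor 42 = 54
byte 8: (e6 xor ae) xor 65 = 48 xor 65 = 2d

0b 98 03 b8 a5 4c 74 54 2d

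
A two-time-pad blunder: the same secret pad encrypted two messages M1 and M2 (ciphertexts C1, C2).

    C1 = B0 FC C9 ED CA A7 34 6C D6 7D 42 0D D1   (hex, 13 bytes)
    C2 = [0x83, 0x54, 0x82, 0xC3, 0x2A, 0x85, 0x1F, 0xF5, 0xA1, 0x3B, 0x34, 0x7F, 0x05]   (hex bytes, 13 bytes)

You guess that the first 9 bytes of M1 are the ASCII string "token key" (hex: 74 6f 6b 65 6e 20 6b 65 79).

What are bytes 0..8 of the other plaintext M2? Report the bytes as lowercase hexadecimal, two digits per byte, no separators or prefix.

First, C1 ⊕ C2 = (M1 ⊕ K) ⊕ (M2 ⊕ K) = M1 ⊕ M2, so the key drops out. Then M2 = (M1 ⊕ M2) ⊕ M1 over the first 9 bytes.
byte 0: (b0 ⊕ 83) ⊕ 74 = 33 ⊕ 74 = 47
byte 1: (fc ⊕ 54) ⊕ 6f = a8 ⊕ 6f = c7
byte 2: (c9 ⊕ 82) ⊕ 6b = 4b ⊕ 6b = 20
byte 3: (ed ⊕ c3) ⊕ 65 = 2e ⊕ 65 = 4b
byte 4: (ca ⊕ 2a) ⊕ 6e = e0 ⊕ 6e = 8e
byte 5: (a7 ⊕ 85) ⊕ 20 = 22 ⊕ 20 = 02
byte 6: (34 ⊕ 1f) ⊕ 6b = 2b ⊕ 6b = 40
byte 7: (6c ⊕ f5) ⊕ 65 = 99 ⊕ 65 = fc
byte 8: (d6 ⊕ a1) ⊕ 79 = 77 ⊕ 79 = 0e

47c7204b8e0240fc0e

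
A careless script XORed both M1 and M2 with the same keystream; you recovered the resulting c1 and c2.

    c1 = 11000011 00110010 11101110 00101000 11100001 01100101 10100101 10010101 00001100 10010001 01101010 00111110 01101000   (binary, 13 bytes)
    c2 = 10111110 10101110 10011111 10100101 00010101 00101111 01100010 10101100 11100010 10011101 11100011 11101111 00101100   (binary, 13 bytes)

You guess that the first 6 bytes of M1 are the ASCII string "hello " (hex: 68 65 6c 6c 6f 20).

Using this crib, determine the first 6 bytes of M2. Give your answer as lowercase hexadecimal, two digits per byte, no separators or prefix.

First, c1 ⊕ c2 = (M1 ⊕ K) ⊕ (M2 ⊕ K) = M1 ⊕ M2, so the key drops out. Then M2 = (M1 ⊕ M2) ⊕ M1 over the first 6 bytes.
byte 0: (c3 ^ be) ^ 68 = 7d ^ 68 = 15
byte 1: (32 ^ ae) ^ 65 = 9c ^ 65 = f9
byte 2: (ee ^ 9f) ^ 6c = 71 ^ 6c = 1d
byte 3: (28 ^ a5) ^ 6c = 8d ^ 6c = e1
byte 4: (e1 ^ 15) ^ 6f = f4 ^ 6f = 9b
byte 5: (65 ^ 2f) ^ 20 = 4a ^ 20 = 6a

15f91de19b6a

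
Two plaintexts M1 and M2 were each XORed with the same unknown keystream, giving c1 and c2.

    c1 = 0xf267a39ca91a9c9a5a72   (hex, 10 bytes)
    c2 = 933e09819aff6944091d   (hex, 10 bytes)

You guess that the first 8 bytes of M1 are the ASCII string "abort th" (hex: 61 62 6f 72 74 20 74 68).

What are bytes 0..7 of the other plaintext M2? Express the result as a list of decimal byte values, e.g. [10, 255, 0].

First, c1 ⊕ c2 = (M1 ⊕ K) ⊕ (M2 ⊕ K) = M1 ⊕ M2, so the key drops out. Then M2 = (M1 ⊕ M2) ⊕ M1 over the first 8 bytes.
byte 0: (f2 ^ 93) ^ 61 = 61 ^ 61 = 00
byte 1: (67 ^ 3e) ^ 62 = 59 ^ 62 = 3b
byte 2: (a3 ^ 09) ^ 6f = aa ^ 6f = c5
byte 3: (9c ^ 81) ^ 72 = 1d ^ 72 = 6f
byte 4: (a9 ^ 9a) ^ 74 = 33 ^ 74 = 47
byte 5: (1a ^ ff) ^ 20 = e5 ^ 20 = c5
byte 6: (9c ^ 69) ^ 74 = f5 ^ 74 = 81
byte 7: (9a ^ 44) ^ 68 = de ^ 68 = b6

[0, 59, 197, 111, 71, 197, 129, 182]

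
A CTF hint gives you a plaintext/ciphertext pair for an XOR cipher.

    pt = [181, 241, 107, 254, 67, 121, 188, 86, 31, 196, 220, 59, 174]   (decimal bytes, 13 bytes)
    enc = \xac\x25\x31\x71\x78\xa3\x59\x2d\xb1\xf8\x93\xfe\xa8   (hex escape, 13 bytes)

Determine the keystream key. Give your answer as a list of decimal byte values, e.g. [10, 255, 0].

Since enc = pt ⊕ key, XORing both sides with pt gives key = pt ⊕ enc.
b5 ⊕ ac = 19
f1 ⊕ 25 = d4
6b ⊕ 31 = 5a
fe ⊕ 71 = 8f
43 ⊕ 78 = 3b
79 ⊕ a3 = da
bc ⊕ 59 = e5
56 ⊕ 2d = 7b
1f ⊕ b1 = ae
c4 ⊕ f8 = 3c
dc ⊕ 93 = 4f
3b ⊕ fe = c5
ae ⊕ a8 = 06

[25, 212, 90, 143, 59, 218, 229, 123, 174, 60, 79, 197, 6]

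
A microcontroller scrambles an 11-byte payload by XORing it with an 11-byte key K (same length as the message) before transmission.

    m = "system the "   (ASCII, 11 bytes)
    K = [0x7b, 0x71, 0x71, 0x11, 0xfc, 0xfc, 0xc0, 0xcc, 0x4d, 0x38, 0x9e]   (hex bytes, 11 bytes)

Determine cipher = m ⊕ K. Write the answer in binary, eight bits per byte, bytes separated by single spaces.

73 XOR 7b = 08
79 XOR 71 = 08
73 XOR 71 = 02
74 XOR 11 = 65
65 XOR fc = 99
6d XOR fc = 91
20 XOR c0 = e0
74 XOR cc = b8
68 XOR 4d = 25
65 XOR 38 = 5d
20 XOR 9e = be

00001000 00001000 00000010 01100101 10011001 10010001 11100000 10111000 00100101 01011101 10111110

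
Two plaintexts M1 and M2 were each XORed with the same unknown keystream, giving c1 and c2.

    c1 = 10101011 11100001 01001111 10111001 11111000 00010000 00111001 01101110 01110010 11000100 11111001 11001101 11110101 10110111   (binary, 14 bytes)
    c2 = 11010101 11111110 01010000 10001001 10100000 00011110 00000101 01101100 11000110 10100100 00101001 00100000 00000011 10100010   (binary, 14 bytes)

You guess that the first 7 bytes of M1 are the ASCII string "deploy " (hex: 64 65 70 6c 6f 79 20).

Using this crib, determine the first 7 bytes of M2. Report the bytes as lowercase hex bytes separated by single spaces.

First, c1 ⊕ c2 = (M1 ⊕ K) ⊕ (M2 ⊕ K) = M1 ⊕ M2, so the key drops out. Then M2 = (M1 ⊕ M2) ⊕ M1 over the first 7 bytes.
byte 0: (ab xor d5) xor 64 = 7e xor 64 = 1a
byte 1: (e1 xor fe) xor 65 = 1f xor 65 = 7a
byte 2: (4f xor 50) xor 70 = 1f xor 70 = 6f
byte 3: (b9 xor 89) xor 6c = 30 xor 6c = 5c
byte 4: (f8 xor a0) xor 6f = 58 xor 6f = 37
byte 5: (10 xor 1e) xor 79 = 0e xor 79 = 77
byte 6: (39 xor 05) xor 20 = 3c xor 20 = 1c

1a 7a 6f 5c 37 77 1c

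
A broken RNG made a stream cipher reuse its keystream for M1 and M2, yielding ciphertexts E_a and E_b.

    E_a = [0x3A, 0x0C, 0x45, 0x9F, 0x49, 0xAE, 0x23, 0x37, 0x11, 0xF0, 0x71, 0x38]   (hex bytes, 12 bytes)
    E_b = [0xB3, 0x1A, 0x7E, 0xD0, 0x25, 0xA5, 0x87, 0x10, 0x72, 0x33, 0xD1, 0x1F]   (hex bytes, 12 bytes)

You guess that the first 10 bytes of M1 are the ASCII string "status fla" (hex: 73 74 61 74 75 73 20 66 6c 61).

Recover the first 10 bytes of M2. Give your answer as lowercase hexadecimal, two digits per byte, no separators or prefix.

fa625a3b197884410fa2

First, E_a ⊕ E_b = (M1 ⊕ K) ⊕ (M2 ⊕ K) = M1 ⊕ M2, so the key drops out. Then M2 = (M1 ⊕ M2) ⊕ M1 over the first 10 bytes.
byte 0: (3a XOR b3) XOR 73 = 89 XOR 73 = fa
byte 1: (0c XOR 1a) XOR 74 = 16 XOR 74 = 62
byte 2: (45 XOR 7e) XOR 61 = 3b XOR 61 = 5a
byte 3: (9f XOR d0) XOR 74 = 4f XOR 74 = 3b
byte 4: (49 XOR 25) XOR 75 = 6c XOR 75 = 19
byte 5: (ae XOR a5) XOR 73 = 0b XOR 73 = 78
byte 6: (23 XOR 87) XOR 20 = a4 XOR 20 = 84
byte 7: (37 XOR 10) XOR 66 = 27 XOR 66 = 41
byte 8: (11 XOR 72) XOR 6c = 63 XOR 6c = 0f
byte 9: (f0 XOR 33) XOR 61 = c3 XOR 61 = a2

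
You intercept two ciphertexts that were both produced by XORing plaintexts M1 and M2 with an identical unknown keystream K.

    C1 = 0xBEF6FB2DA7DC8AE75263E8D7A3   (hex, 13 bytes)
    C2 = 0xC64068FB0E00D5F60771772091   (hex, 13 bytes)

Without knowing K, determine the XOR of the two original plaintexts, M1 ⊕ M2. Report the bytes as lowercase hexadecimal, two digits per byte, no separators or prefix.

C1 ⊕ C2 = (M1 ⊕ K) ⊕ (M2 ⊕ K) = M1 ⊕ M2 — the shared key cancels under XOR.
byte 0: be ^ c6 = 78
byte 1: f6 ^ 40 = b6
byte 2: fb ^ 68 = 93
byte 3: 2d ^ fb = d6
byte 4: a7 ^ 0e = a9
byte 5: dc ^ 00 = dc
byte 6: 8a ^ d5 = 5f
byte 7: e7 ^ f6 = 11
byte 8: 52 ^ 07 = 55
byte 9: 63 ^ 71 = 12
byte 10: e8 ^ 77 = 9f
byte 11: d7 ^ 20 = f7
byte 12: a3 ^ 91 = 32

78b693d6a9dc5f1155129ff732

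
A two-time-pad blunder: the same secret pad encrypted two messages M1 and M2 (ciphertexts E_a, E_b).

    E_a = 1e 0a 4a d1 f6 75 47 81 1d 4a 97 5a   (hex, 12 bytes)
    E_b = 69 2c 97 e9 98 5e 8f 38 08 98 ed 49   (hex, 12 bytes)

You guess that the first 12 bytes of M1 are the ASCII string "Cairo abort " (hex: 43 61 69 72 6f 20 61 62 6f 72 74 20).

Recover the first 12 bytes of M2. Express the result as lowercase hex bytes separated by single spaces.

First, E_a ⊕ E_b = (M1 ⊕ K) ⊕ (M2 ⊕ K) = M1 ⊕ M2, so the key drops out. Then M2 = (M1 ⊕ M2) ⊕ M1 over the first 12 bytes.
byte 0: (1e ⊕ 69) ⊕ 43 = 77 ⊕ 43 = 34
byte 1: (0a ⊕ 2c) ⊕ 61 = 26 ⊕ 61 = 47
byte 2: (4a ⊕ 97) ⊕ 69 = dd ⊕ 69 = b4
byte 3: (d1 ⊕ e9) ⊕ 72 = 38 ⊕ 72 = 4a
byte 4: (f6 ⊕ 98) ⊕ 6f = 6e ⊕ 6f = 01
byte 5: (75 ⊕ 5e) ⊕ 20 = 2b ⊕ 20 = 0b
byte 6: (47 ⊕ 8f) ⊕ 61 = c8 ⊕ 61 = a9
byte 7: (81 ⊕ 38) ⊕ 62 = b9 ⊕ 62 = db
byte 8: (1d ⊕ 08) ⊕ 6f = 15 ⊕ 6f = 7a
byte 9: (4a ⊕ 98) ⊕ 72 = d2 ⊕ 72 = a0
byte 10: (97 ⊕ ed) ⊕ 74 = 7a ⊕ 74 = 0e
byte 11: (5a ⊕ 49) ⊕ 20 = 13 ⊕ 20 = 33

34 47 b4 4a 01 0b a9 db 7a a0 0e 33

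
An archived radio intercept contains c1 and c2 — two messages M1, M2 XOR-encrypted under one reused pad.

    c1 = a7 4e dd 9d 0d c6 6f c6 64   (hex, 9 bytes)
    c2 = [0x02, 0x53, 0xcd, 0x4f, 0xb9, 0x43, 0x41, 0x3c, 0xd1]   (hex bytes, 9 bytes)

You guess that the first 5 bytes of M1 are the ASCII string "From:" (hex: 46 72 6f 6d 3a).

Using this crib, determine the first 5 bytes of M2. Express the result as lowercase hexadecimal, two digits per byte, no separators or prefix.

e36f7fbf8e

First, c1 ⊕ c2 = (M1 ⊕ K) ⊕ (M2 ⊕ K) = M1 ⊕ M2, so the key drops out. Then M2 = (M1 ⊕ M2) ⊕ M1 over the first 5 bytes.
byte 0: (a7 xor 02) xor 46 = a5 xor 46 = e3
byte 1: (4e xor 53) xor 72 = 1d xor 72 = 6f
byte 2: (dd xor cd) xor 6f = 10 xor 6f = 7f
byte 3: (9d xor 4f) xor 6d = d2 xor 6d = bf
byte 4: (0d xor b9) xor 3a = b4 xor 3a = 8e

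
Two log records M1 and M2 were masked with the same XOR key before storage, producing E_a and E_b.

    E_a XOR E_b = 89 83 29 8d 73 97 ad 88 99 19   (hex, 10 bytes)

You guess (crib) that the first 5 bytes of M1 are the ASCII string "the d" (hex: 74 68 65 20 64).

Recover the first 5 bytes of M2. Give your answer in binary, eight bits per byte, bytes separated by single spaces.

11111101 11101011 01001100 10101101 00010111

Since E_a ⊕ E_b = M1 ⊕ M2, XORing with the guessed M1 bytes yields the corresponding M2 bytes: M2 = (E_a ⊕ E_b) ⊕ M1.
byte 0: 89 ⊕ 74 = fd
byte 1: 83 ⊕ 68 = eb
byte 2: 29 ⊕ 65 = 4c
byte 3: 8d ⊕ 20 = ad
byte 4: 73 ⊕ 64 = 17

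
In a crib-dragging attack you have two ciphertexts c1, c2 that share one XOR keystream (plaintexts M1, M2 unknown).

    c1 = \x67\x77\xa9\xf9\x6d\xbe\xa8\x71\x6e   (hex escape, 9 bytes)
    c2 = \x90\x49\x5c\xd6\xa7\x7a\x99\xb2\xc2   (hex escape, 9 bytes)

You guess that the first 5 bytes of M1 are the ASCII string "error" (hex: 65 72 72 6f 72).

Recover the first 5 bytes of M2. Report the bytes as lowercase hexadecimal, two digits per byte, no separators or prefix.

924c8740b8

First, c1 ⊕ c2 = (M1 ⊕ K) ⊕ (M2 ⊕ K) = M1 ⊕ M2, so the key drops out. Then M2 = (M1 ⊕ M2) ⊕ M1 over the first 5 bytes.
byte 0: (67 ^ 90) ^ 65 = f7 ^ 65 = 92
byte 1: (77 ^ 49) ^ 72 = 3e ^ 72 = 4c
byte 2: (a9 ^ 5c) ^ 72 = f5 ^ 72 = 87
byte 3: (f9 ^ d6) ^ 6f = 2f ^ 6f = 40
byte 4: (6d ^ a7) ^ 72 = ca ^ 72 = b8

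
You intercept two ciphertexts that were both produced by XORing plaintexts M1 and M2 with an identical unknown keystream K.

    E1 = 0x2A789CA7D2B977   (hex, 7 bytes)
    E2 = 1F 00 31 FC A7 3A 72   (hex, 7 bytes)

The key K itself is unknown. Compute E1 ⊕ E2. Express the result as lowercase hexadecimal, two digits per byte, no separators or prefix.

3578ad5b758305

E1 ⊕ E2 = (M1 ⊕ K) ⊕ (M2 ⊕ K) = M1 ⊕ M2 — the shared key cancels under XOR.
00101010 xor 00011111 = 00110101
01111000 xor 00000000 = 01111000
10011100 xor 00110001 = 10101101
10100111 xor 11111100 = 01011011
11010010 xor 10100111 = 01110101
10111001 xor 00111010 = 10000011
01110111 xor 01110010 = 00000101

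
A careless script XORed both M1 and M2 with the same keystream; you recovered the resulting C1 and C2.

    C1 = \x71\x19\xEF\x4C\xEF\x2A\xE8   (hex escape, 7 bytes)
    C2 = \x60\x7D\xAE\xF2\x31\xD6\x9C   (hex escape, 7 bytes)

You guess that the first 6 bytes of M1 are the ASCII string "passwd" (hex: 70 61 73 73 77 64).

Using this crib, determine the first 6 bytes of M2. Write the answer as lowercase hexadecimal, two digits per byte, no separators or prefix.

First, C1 ⊕ C2 = (M1 ⊕ K) ⊕ (M2 ⊕ K) = M1 ⊕ M2, so the key drops out. Then M2 = (M1 ⊕ M2) ⊕ M1 over the first 6 bytes.
byte 0: (71 ⊕ 60) ⊕ 70 = 11 ⊕ 70 = 61
byte 1: (19 ⊕ 7d) ⊕ 61 = 64 ⊕ 61 = 05
byte 2: (ef ⊕ ae) ⊕ 73 = 41 ⊕ 73 = 32
byte 3: (4c ⊕ f2) ⊕ 73 = be ⊕ 73 = cd
byte 4: (ef ⊕ 31) ⊕ 77 = de ⊕ 77 = a9
byte 5: (2a ⊕ d6) ⊕ 64 = fc ⊕ 64 = 98

610532cda998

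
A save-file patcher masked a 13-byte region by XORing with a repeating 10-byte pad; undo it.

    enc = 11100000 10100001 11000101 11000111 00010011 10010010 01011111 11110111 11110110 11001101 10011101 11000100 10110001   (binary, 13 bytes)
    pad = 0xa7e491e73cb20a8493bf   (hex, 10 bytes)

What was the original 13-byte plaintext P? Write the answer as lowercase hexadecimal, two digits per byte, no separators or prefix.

474554202f20557365723a2020

The 10-byte key repeats, so the effective keystream is a7 e4 91 e7 3c b2 0a 84 93 bf a7 e4 91.
byte 0: e0 xor a7 = 47
byte 1: a1 xor e4 = 45
byte 2: c5 xor 91 = 54
byte 3: c7 xor e7 = 20
byte 4: 13 xor 3c = 2f
byte 5: 92 xor b2 = 20
byte 6: 5f xor 0a = 55
byte 7: f7 xor 84 = 73
byte 8: f6 xor 93 = 65
byte 9: cd xor bf = 72
byte 10: 9d xor a7 = 3a
byte 11: c4 xor e4 = 20
byte 12: b1 xor 91 = 20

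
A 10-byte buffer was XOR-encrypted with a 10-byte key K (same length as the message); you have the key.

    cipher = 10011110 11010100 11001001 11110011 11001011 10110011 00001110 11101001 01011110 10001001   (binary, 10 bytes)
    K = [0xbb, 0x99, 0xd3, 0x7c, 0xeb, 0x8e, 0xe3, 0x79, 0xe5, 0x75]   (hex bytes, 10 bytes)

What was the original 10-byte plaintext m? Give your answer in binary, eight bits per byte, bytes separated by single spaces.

00100101 01001101 00011010 10001111 00100000 00111101 11101101 10010000 10111011 11111100

XOR is its own inverse, so applying the key byte-wise gives the result directly.
9e xor bb = 25
d4 xor 99 = 4d
c9 xor d3 = 1a
f3 xor 7c = 8f
cb xor eb = 20
b3 xor 8e = 3d
0e xor e3 = ed
e9 xor 79 = 90
5e xor e5 = bb
89 xor 75 = fc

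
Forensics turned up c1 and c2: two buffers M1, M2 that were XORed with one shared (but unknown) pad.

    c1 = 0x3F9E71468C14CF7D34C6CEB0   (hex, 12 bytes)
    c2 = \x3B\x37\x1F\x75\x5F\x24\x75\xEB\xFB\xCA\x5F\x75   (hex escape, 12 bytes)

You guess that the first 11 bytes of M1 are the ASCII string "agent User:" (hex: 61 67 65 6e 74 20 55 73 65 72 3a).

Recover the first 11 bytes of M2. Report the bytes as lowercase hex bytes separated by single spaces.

65 ce 0b 5d a7 10 ef e5 aa 7e ab

First, c1 ⊕ c2 = (M1 ⊕ K) ⊕ (M2 ⊕ K) = M1 ⊕ M2, so the key drops out. Then M2 = (M1 ⊕ M2) ⊕ M1 over the first 11 bytes.
byte 0: (3f xor 3b) xor 61 = 04 xor 61 = 65
byte 1: (9e xor 37) xor 67 = a9 xor 67 = ce
byte 2: (71 xor 1f) xor 65 = 6e xor 65 = 0b
byte 3: (46 xor 75) xor 6e = 33 xor 6e = 5d
byte 4: (8c xor 5f) xor 74 = d3 xor 74 = a7
byte 5: (14 xor 24) xor 20 = 30 xor 20 = 10
byte 6: (cf xor 75) xor 55 = ba xor 55 = ef
byte 7: (7d xor eb) xor 73 = 96 xor 73 = e5
byte 8: (34 xor fb) xor 65 = cf xor 65 = aa
byte 9: (c6 xor ca) xor 72 = 0c xor 72 = 7e
byte 10: (ce xor 5f) xor 3a = 91 xor 3a = ab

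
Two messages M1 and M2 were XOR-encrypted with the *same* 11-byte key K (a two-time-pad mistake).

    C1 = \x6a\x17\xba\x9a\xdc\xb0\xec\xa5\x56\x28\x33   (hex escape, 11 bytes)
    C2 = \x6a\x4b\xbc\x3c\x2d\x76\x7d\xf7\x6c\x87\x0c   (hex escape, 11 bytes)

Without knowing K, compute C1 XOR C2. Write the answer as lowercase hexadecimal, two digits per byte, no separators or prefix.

C1 ⊕ C2 = (M1 ⊕ K) ⊕ (M2 ⊕ K) = M1 ⊕ M2 — the shared key cancels under XOR.
6a ⊕ 6a = 00
17 ⊕ 4b = 5c
ba ⊕ bc = 06
9a ⊕ 3c = a6
dc ⊕ 2d = f1
b0 ⊕ 76 = c6
ec ⊕ 7d = 91
a5 ⊕ f7 = 52
56 ⊕ 6c = 3a
28 ⊕ 87 = af
33 ⊕ 0c = 3f

005c06a6f1c691523aaf3f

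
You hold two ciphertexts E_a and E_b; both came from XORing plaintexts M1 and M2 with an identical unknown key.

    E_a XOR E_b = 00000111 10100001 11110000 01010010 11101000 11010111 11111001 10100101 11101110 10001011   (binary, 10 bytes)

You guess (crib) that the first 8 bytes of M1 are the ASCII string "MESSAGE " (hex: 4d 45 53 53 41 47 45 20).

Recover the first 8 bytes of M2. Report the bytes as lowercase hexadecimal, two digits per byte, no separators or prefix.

Since E_a ⊕ E_b = M1 ⊕ M2, XORing with the guessed M1 bytes yields the corresponding M2 bytes: M2 = (E_a ⊕ E_b) ⊕ M1.
00000111 ⊕ 01001101 = 01001010
10100001 ⊕ 01000101 = 11100100
11110000 ⊕ 01010011 = 10100011
01010010 ⊕ 01010011 = 00000001
11101000 ⊕ 01000001 = 10101001
11010111 ⊕ 01000111 = 10010000
11111001 ⊕ 01000101 = 10111100
10100101 ⊕ 00100000 = 10000101

4ae4a301a990bc85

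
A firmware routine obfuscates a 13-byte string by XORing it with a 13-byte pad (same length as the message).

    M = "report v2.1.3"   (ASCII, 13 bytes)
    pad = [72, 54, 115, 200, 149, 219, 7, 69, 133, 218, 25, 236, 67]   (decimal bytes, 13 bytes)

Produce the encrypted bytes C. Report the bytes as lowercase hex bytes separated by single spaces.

byte 0: 72 xor 48 = 3a
byte 1: 65 xor 36 = 53
byte 2: 70 xor 73 = 03
byte 3: 6f xor c8 = a7
byte 4: 72 xor 95 = e7
byte 5: 74 xor db = af
byte 6: 20 xor 07 = 27
byte 7: 76 xor 45 = 33
byte 8: 32 xor 85 = b7
byte 9: 2e xor da = f4
byte 10: 31 xor 19 = 28
byte 11: 2e xor ec = c2
byte 12: 33 xor 43 = 70

3a 53 03 a7 e7 af 27 33 b7 f4 28 c2 70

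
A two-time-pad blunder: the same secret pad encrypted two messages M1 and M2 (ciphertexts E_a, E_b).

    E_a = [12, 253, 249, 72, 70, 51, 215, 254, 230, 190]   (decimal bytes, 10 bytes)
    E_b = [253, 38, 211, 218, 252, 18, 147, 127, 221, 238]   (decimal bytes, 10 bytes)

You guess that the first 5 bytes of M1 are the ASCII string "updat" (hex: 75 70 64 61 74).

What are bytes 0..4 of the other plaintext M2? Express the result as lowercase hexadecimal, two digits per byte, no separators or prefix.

First, E_a ⊕ E_b = (M1 ⊕ K) ⊕ (M2 ⊕ K) = M1 ⊕ M2, so the key drops out. Then M2 = (M1 ⊕ M2) ⊕ M1 over the first 5 bytes.
byte 0: (0c ^ fd) ^ 75 = f1 ^ 75 = 84
byte 1: (fd ^ 26) ^ 70 = db ^ 70 = ab
byte 2: (f9 ^ d3) ^ 64 = 2a ^ 64 = 4e
byte 3: (48 ^ da) ^ 61 = 92 ^ 61 = f3
byte 4: (46 ^ fc) ^ 74 = ba ^ 74 = ce

84ab4ef3ce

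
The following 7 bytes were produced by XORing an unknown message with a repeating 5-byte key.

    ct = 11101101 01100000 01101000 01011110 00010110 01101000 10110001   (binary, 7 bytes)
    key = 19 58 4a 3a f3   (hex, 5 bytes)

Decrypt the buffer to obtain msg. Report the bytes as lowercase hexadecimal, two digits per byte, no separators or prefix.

The 5-byte key repeats, so the effective keystream is 19 58 4a 3a f3 19 58.
byte 0: 237 ⊕  25 = 244
byte 1:  96 ⊕  88 =  56
byte 2: 104 ⊕  74 =  34
byte 3:  94 ⊕  58 = 100
byte 4:  22 ⊕ 243 = 229
byte 5: 104 ⊕  25 = 113
byte 6: 177 ⊕  88 = 233

f4382264e571e9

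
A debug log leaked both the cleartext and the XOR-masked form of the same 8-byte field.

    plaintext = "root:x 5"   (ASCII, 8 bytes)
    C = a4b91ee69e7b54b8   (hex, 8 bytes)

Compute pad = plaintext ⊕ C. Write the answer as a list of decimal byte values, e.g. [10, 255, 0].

Since C = plaintext ⊕ pad, XORing both sides with plaintext gives pad = plaintext ⊕ C.
byte 0: 114 ^ 164 = 214
byte 1: 111 ^ 185 = 214
byte 2: 111 ^  30 = 113
byte 3: 116 ^ 230 = 146
byte 4:  58 ^ 158 = 164
byte 5: 120 ^ 123 =   3
byte 6:  32 ^  84 = 116
byte 7:  53 ^ 184 = 141

[214, 214, 113, 146, 164, 3, 116, 141]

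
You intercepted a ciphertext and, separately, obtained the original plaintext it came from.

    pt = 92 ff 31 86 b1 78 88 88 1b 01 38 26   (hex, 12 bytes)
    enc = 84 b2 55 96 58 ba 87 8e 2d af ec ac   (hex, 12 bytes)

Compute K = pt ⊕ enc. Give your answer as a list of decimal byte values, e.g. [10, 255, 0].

[22, 77, 100, 16, 233, 194, 15, 6, 54, 174, 212, 138]

Since enc = pt ⊕ K, XORing both sides with pt gives K = pt ⊕ enc.
146 ⊕ 132 =  22
255 ⊕ 178 =  77
 49 ⊕  85 = 100
134 ⊕ 150 =  16
177 ⊕  88 = 233
120 ⊕ 186 = 194
136 ⊕ 135 =  15
136 ⊕ 142 =   6
 27 ⊕  45 =  54
  1 ⊕ 175 = 174
 56 ⊕ 236 = 212
 38 ⊕ 172 = 138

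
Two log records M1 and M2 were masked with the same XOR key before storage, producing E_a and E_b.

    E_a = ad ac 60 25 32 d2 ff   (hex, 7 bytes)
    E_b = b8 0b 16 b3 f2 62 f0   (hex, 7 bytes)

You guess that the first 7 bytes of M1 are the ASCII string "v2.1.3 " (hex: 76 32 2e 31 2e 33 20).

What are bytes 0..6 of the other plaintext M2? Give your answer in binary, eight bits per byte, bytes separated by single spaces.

01100011 10010101 01011000 10100111 11101110 10000011 00101111

First, E_a ⊕ E_b = (M1 ⊕ K) ⊕ (M2 ⊕ K) = M1 ⊕ M2, so the key drops out. Then M2 = (M1 ⊕ M2) ⊕ M1 over the first 7 bytes.
byte 0: (ad ^ b8) ^ 76 = 15 ^ 76 = 63
byte 1: (ac ^ 0b) ^ 32 = a7 ^ 32 = 95
byte 2: (60 ^ 16) ^ 2e = 76 ^ 2e = 58
byte 3: (25 ^ b3) ^ 31 = 96 ^ 31 = a7
byte 4: (32 ^ f2) ^ 2e = c0 ^ 2e = ee
byte 5: (d2 ^ 62) ^ 33 = b0 ^ 33 = 83
byte 6: (ff ^ f0) ^ 20 = 0f ^ 20 = 2f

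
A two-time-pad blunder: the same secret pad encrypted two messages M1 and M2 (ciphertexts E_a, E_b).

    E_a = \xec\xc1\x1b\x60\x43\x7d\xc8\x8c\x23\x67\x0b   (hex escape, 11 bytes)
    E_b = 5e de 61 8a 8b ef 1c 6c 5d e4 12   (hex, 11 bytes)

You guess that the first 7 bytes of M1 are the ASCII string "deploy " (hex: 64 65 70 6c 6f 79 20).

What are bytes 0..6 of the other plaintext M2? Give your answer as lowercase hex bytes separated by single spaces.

First, E_a ⊕ E_b = (M1 ⊕ K) ⊕ (M2 ⊕ K) = M1 ⊕ M2, so the key drops out. Then M2 = (M1 ⊕ M2) ⊕ M1 over the first 7 bytes.
byte 0: (ec ⊕ 5e) ⊕ 64 = b2 ⊕ 64 = d6
byte 1: (c1 ⊕ de) ⊕ 65 = 1f ⊕ 65 = 7a
byte 2: (1b ⊕ 61) ⊕ 70 = 7a ⊕ 70 = 0a
byte 3: (60 ⊕ 8a) ⊕ 6c = ea ⊕ 6c = 86
byte 4: (43 ⊕ 8b) ⊕ 6f = c8 ⊕ 6f = a7
byte 5: (7d ⊕ ef) ⊕ 79 = 92 ⊕ 79 = eb
byte 6: (c8 ⊕ 1c) ⊕ 20 = d4 ⊕ 20 = f4

d6 7a 0a 86 a7 eb f4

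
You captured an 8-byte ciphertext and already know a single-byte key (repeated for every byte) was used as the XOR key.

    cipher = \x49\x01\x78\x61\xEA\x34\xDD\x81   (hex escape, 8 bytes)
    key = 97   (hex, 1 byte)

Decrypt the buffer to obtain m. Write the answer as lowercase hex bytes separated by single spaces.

de 96 ef f6 7d a3 4a 16

The 1-byte key repeats, so the effective keystream is 97 97 97 97 97 97 97 97.
byte 0: 01001001 XOR 10010111 = 11011110
byte 1: 00000001 XOR 10010111 = 10010110
byte 2: 01111000 XOR 10010111 = 11101111
byte 3: 01100001 XOR 10010111 = 11110110
byte 4: 11101010 XOR 10010111 = 01111101
byte 5: 00110100 XOR 10010111 = 10100011
byte 6: 11011101 XOR 10010111 = 01001010
byte 7: 10000001 XOR 10010111 = 00010110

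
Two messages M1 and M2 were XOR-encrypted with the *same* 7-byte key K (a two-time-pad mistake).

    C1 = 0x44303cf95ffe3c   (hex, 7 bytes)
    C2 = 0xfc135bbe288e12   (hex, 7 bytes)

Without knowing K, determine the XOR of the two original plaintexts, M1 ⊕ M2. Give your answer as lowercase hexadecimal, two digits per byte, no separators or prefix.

b823674777702e

C1 ⊕ C2 = (M1 ⊕ K) ⊕ (M2 ⊕ K) = M1 ⊕ M2 — the shared key cancels under XOR.
44 xor fc = b8
30 xor 13 = 23
3c xor 5b = 67
f9 xor be = 47
5f xor 28 = 77
fe xor 8e = 70
3c xor 12 = 2e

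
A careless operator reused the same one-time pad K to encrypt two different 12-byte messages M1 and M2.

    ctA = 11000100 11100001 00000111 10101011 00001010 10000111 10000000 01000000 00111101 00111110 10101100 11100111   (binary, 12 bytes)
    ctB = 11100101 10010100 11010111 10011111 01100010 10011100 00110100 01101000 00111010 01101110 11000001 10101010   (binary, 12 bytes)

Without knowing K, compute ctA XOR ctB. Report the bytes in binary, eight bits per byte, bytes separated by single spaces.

ctA ⊕ ctB = (M1 ⊕ K) ⊕ (M2 ⊕ K) = M1 ⊕ M2 — the shared key cancels under XOR.
c4 XOR e5 = 21
e1 XOR 94 = 75
07 XOR d7 = d0
ab XOR 9f = 34
0a XOR 62 = 68
87 XOR 9c = 1b
80 XOR 34 = b4
40 XOR 68 = 28
3d XOR 3a = 07
3e XOR 6e = 50
ac XOR c1 = 6d
e7 XOR aa = 4d

00100001 01110101 11010000 00110100 01101000 00011011 10110100 00101000 00000111 01010000 01101101 01001101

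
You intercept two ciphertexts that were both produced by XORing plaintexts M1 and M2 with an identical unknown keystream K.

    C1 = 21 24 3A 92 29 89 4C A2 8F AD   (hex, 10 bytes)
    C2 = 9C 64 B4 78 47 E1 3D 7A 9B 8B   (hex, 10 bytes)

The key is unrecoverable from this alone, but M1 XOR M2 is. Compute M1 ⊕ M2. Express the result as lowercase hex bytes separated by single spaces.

C1 ⊕ C2 = (M1 ⊕ K) ⊕ (M2 ⊕ K) = M1 ⊕ M2 — the shared key cancels under XOR.
byte 0: 21 XOR 9c = bd
byte 1: 24 XOR 64 = 40
byte 2: 3a XOR b4 = 8e
byte 3: 92 XOR 78 = ea
byte 4: 29 XOR 47 = 6e
byte 5: 89 XOR e1 = 68
byte 6: 4c XOR 3d = 71
byte 7: a2 XOR 7a = d8
byte 8: 8f XOR 9b = 14
byte 9: ad XOR 8b = 26

bd 40 8e ea 6e 68 71 d8 14 26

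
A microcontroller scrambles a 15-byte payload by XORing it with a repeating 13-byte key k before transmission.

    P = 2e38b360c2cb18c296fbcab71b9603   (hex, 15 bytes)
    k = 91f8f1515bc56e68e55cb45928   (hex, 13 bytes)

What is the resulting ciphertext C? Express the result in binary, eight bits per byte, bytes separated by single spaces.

The 13-byte key repeats, so the effective keystream is 91 f8 f1 51 5b c5 6e 68 e5 5c b4 59 28 91 f8.
byte 0: 2e ^ 91 = bf
byte 1: 38 ^ f8 = c0
byte 2: b3 ^ f1 = 42
byte 3: 60 ^ 51 = 31
byte 4: c2 ^ 5b = 99
byte 5: cb ^ c5 = 0e
byte 6: 18 ^ 6e = 76
byte 7: c2 ^ 68 = aa
byte 8: 96 ^ e5 = 73
byte 9: fb ^ 5c = a7
byte 10: ca ^ b4 = 7e
byte 11: b7 ^ 59 = ee
byte 12: 1b ^ 28 = 33
byte 13: 96 ^ 91 = 07
byte 14: 03 ^ f8 = fb

10111111 11000000 01000010 00110001 10011001 00001110 01110110 10101010 01110011 10100111 01111110 11101110 00110011 00000111 11111011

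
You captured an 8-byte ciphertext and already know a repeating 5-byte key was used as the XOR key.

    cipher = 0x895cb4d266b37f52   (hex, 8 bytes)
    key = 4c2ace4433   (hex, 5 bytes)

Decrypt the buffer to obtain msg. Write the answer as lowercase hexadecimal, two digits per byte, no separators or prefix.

The 5-byte key repeats, so the effective keystream is 4c 2a ce 44 33 4c 2a ce.
byte 0: 10001001 ⊕ 01001100 = 11000101
byte 1: 01011100 ⊕ 00101010 = 01110110
byte 2: 10110100 ⊕ 11001110 = 01111010
byte 3: 11010010 ⊕ 01000100 = 10010110
byte 4: 01100110 ⊕ 00110011 = 01010101
byte 5: 10110011 ⊕ 01001100 = 11111111
byte 6: 01111111 ⊕ 00101010 = 01010101
byte 7: 01010010 ⊕ 11001110 = 10011100

c5767a9655ff559c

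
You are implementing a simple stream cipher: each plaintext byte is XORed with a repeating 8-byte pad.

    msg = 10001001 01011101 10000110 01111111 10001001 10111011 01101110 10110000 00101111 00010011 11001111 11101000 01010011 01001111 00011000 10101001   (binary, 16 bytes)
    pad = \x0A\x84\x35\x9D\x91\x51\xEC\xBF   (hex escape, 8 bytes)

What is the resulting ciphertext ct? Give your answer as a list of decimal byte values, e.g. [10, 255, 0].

[131, 217, 179, 226, 24, 234, 130, 15, 37, 151, 250, 117, 194, 30, 244, 22]

The 8-byte key repeats, so the effective keystream is 0a 84 35 9d 91 51 ec bf 0a 84 35 9d 91 51 ec bf.
byte 0: 89 xor 0a = 83
byte 1: 5d xor 84 = d9
byte 2: 86 xor 35 = b3
byte 3: 7f xor 9d = e2
byte 4: 89 xor 91 = 18
byte 5: bb xor 51 = ea
byte 6: 6e xor ec = 82
byte 7: b0 xor bf = 0f
byte 8: 2f xor 0a = 25
byte 9: 13 xor 84 = 97
byte 10: cf xor 35 = fa
byte 11: e8 xor 9d = 75
byte 12: 53 xor 91 = c2
byte 13: 4f xor 51 = 1e
byte 14: 18 xor ec = f4
byte 15: a9 xor bf = 16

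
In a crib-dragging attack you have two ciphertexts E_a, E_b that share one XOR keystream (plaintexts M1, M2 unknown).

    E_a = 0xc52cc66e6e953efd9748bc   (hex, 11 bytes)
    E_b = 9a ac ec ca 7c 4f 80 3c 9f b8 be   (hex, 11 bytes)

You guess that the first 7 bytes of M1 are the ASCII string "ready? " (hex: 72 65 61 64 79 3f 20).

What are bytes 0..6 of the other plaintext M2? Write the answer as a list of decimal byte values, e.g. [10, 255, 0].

[45, 229, 75, 192, 107, 229, 158]

First, E_a ⊕ E_b = (M1 ⊕ K) ⊕ (M2 ⊕ K) = M1 ⊕ M2, so the key drops out. Then M2 = (M1 ⊕ M2) ⊕ M1 over the first 7 bytes.
byte 0: (c5 xor 9a) xor 72 = 5f xor 72 = 2d
byte 1: (2c xor ac) xor 65 = 80 xor 65 = e5
byte 2: (c6 xor ec) xor 61 = 2a xor 61 = 4b
byte 3: (6e xor ca) xor 64 = a4 xor 64 = c0
byte 4: (6e xor 7c) xor 79 = 12 xor 79 = 6b
byte 5: (95 xor 4f) xor 3f = da xor 3f = e5
byte 6: (3e xor 80) xor 20 = be xor 20 = 9e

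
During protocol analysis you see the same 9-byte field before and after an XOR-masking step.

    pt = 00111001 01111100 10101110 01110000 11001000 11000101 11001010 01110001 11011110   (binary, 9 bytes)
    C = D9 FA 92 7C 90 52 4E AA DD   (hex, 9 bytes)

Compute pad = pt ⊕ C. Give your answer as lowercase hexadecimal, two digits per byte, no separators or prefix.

Since C = pt ⊕ pad, XORing both sides with pt gives pad = pt ⊕ C.
byte 0: 39 xor d9 = e0
byte 1: 7c xor fa = 86
byte 2: ae xor 92 = 3c
byte 3: 70 xor 7c = 0c
byte 4: c8 xor 90 = 58
byte 5: c5 xor 52 = 97
byte 6: ca xor 4e = 84
byte 7: 71 xor aa = db
byte 8: de xor dd = 03

e0863c0c589784db03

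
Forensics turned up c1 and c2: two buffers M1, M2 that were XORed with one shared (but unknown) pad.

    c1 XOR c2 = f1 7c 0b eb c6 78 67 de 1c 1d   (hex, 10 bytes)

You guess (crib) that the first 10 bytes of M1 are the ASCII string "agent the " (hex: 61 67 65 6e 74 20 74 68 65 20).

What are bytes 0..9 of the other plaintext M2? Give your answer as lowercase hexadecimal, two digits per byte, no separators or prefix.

901b6e85b25813b6793d

Since c1 ⊕ c2 = M1 ⊕ M2, XORing with the guessed M1 bytes yields the corresponding M2 bytes: M2 = (c1 ⊕ c2) ⊕ M1.
f1 xor 61 = 90
7c xor 67 = 1b
0b xor 65 = 6e
eb xor 6e = 85
c6 xor 74 = b2
78 xor 20 = 58
67 xor 74 = 13
de xor 68 = b6
1c xor 65 = 79
1d xor 20 = 3d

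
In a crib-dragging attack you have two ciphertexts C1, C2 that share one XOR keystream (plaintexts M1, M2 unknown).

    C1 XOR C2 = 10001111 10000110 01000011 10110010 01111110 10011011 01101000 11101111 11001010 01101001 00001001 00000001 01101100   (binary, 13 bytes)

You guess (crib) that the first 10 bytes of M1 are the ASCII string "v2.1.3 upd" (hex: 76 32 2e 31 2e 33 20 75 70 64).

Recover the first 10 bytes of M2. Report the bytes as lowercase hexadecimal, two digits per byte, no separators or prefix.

Since C1 ⊕ C2 = M1 ⊕ M2, XORing with the guessed M1 bytes yields the corresponding M2 bytes: M2 = (C1 ⊕ C2) ⊕ M1.
byte 0: 8f xor 76 = f9
byte 1: 86 xor 32 = b4
byte 2: 43 xor 2e = 6d
byte 3: b2 xor 31 = 83
byte 4: 7e xor 2e = 50
byte 5: 9b xor 33 = a8
byte 6: 68 xor 20 = 48
byte 7: ef xor 75 = 9a
byte 8: ca xor 70 = ba
byte 9: 69 xor 64 = 0d

f9b46d8350a8489aba0d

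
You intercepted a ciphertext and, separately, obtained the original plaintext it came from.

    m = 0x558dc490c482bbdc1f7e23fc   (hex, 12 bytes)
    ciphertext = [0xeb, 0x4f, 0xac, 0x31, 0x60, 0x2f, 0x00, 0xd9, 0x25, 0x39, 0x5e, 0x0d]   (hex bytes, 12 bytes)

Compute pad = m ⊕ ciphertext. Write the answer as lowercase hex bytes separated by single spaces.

Since ciphertext = m ⊕ pad, XORing both sides with m gives pad = m ⊕ ciphertext.
byte 0: 55 ^ eb = be
byte 1: 8d ^ 4f = c2
byte 2: c4 ^ ac = 68
byte 3: 90 ^ 31 = a1
byte 4: c4 ^ 60 = a4
byte 5: 82 ^ 2f = ad
byte 6: bb ^ 00 = bb
byte 7: dc ^ d9 = 05
byte 8: 1f ^ 25 = 3a
byte 9: 7e ^ 39 = 47
byte 10: 23 ^ 5e = 7d
byte 11: fc ^ 0d = f1

be c2 68 a1 a4 ad bb 05 3a 47 7d f1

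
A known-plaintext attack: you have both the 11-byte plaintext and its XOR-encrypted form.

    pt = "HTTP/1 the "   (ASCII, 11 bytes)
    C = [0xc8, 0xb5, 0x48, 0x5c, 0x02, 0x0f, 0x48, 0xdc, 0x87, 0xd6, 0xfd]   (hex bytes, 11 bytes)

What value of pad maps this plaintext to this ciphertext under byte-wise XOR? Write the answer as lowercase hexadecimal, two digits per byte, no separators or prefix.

Since C = pt ⊕ pad, XORing both sides with pt gives pad = pt ⊕ C.
48 XOR c8 = 80
54 XOR b5 = e1
54 XOR 48 = 1c
50 XOR 5c = 0c
2f XOR 02 = 2d
31 XOR 0f = 3e
20 XOR 48 = 68
74 XOR dc = a8
68 XOR 87 = ef
65 XOR d6 = b3
20 XOR fd = dd

80e11c0c2d3e68a8efb3dd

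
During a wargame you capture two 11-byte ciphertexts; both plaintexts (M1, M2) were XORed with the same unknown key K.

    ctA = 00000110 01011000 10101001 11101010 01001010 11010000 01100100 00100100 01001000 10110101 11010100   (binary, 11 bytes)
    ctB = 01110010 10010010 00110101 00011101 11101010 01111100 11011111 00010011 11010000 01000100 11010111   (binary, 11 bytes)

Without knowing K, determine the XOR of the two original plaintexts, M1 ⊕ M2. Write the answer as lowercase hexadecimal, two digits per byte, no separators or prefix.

74ca9cf7a0acbb3798f103

ctA ⊕ ctB = (M1 ⊕ K) ⊕ (M2 ⊕ K) = M1 ⊕ M2 — the shared key cancels under XOR.
byte 0: 06 XOR 72 = 74
byte 1: 58 XOR 92 = ca
byte 2: a9 XOR 35 = 9c
byte 3: ea XOR 1d = f7
byte 4: 4a XOR ea = a0
byte 5: d0 XOR 7c = ac
byte 6: 64 XOR df = bb
byte 7: 24 XOR 13 = 37
byte 8: 48 XOR d0 = 98
byte 9: b5 XOR 44 = f1
byte 10: d4 XOR d7 = 03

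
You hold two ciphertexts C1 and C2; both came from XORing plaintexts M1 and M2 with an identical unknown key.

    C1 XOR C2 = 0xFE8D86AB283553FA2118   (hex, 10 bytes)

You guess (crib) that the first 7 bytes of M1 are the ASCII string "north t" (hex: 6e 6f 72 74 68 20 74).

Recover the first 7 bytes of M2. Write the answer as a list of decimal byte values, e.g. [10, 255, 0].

Since C1 ⊕ C2 = M1 ⊕ M2, XORing with the guessed M1 bytes yields the corresponding M2 bytes: M2 = (C1 ⊕ C2) ⊕ M1.
fe ^ 6e = 90
8d ^ 6f = e2
86 ^ 72 = f4
ab ^ 74 = df
28 ^ 68 = 40
35 ^ 20 = 15
53 ^ 74 = 27

[144, 226, 244, 223, 64, 21, 39]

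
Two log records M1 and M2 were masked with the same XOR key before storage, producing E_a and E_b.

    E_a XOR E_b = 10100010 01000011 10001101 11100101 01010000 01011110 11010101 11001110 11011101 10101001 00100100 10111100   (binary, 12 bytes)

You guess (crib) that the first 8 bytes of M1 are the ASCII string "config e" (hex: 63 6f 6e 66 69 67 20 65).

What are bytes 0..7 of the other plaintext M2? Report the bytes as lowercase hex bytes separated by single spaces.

c1 2c e3 83 39 39 f5 ab

Since E_a ⊕ E_b = M1 ⊕ M2, XORing with the guessed M1 bytes yields the corresponding M2 bytes: M2 = (E_a ⊕ E_b) ⊕ M1.
10100010 ⊕ 01100011 = 11000001
01000011 ⊕ 01101111 = 00101100
10001101 ⊕ 01101110 = 11100011
11100101 ⊕ 01100110 = 10000011
01010000 ⊕ 01101001 = 00111001
01011110 ⊕ 01100111 = 00111001
11010101 ⊕ 00100000 = 11110101
11001110 ⊕ 01100101 = 10101011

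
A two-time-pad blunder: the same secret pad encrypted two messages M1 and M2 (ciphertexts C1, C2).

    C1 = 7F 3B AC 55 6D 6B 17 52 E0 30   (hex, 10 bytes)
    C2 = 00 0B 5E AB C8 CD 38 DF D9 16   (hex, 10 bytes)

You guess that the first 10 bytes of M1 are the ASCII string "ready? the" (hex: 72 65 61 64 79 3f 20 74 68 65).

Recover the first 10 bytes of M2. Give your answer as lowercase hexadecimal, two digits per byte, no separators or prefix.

0d55939adc990ff95143

First, C1 ⊕ C2 = (M1 ⊕ K) ⊕ (M2 ⊕ K) = M1 ⊕ M2, so the key drops out. Then M2 = (M1 ⊕ M2) ⊕ M1 over the first 10 bytes.
byte 0: (7f xor 00) xor 72 = 7f xor 72 = 0d
byte 1: (3b xor 0b) xor 65 = 30 xor 65 = 55
byte 2: (ac xor 5e) xor 61 = f2 xor 61 = 93
byte 3: (55 xor ab) xor 64 = fe xor 64 = 9a
byte 4: (6d xor c8) xor 79 = a5 xor 79 = dc
byte 5: (6b xor cd) xor 3f = a6 xor 3f = 99
byte 6: (17 xor 38) xor 20 = 2f xor 20 = 0f
byte 7: (52 xor df) xor 74 = 8d xor 74 = f9
byte 8: (e0 xor d9) xor 68 = 39 xor 68 = 51
byte 9: (30 xor 16) xor 65 = 26 xor 65 = 43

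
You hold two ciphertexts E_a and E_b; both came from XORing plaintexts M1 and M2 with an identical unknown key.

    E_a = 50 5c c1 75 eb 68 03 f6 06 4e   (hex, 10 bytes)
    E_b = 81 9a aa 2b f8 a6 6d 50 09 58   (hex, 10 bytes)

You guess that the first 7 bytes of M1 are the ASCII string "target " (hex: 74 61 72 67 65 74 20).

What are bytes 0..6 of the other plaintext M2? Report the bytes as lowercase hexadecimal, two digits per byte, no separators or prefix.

First, E_a ⊕ E_b = (M1 ⊕ K) ⊕ (M2 ⊕ K) = M1 ⊕ M2, so the key drops out. Then M2 = (M1 ⊕ M2) ⊕ M1 over the first 7 bytes.
byte 0: (50 XOR 81) XOR 74 = d1 XOR 74 = a5
byte 1: (5c XOR 9a) XOR 61 = c6 XOR 61 = a7
byte 2: (c1 XOR aa) XOR 72 = 6b XOR 72 = 19
byte 3: (75 XOR 2b) XOR 67 = 5e XOR 67 = 39
byte 4: (eb XOR f8) XOR 65 = 13 XOR 65 = 76
byte 5: (68 XOR a6) XOR 74 = ce XOR 74 = ba
byte 6: (03 XOR 6d) XOR 20 = 6e XOR 20 = 4e

a5a7193976ba4e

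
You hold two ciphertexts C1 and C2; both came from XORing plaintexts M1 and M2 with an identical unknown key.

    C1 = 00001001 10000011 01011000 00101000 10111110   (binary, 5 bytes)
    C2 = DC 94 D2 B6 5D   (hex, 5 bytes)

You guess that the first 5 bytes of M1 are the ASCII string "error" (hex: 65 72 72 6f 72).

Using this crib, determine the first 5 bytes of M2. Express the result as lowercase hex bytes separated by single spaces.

First, C1 ⊕ C2 = (M1 ⊕ K) ⊕ (M2 ⊕ K) = M1 ⊕ M2, so the key drops out. Then M2 = (M1 ⊕ M2) ⊕ M1 over the first 5 bytes.
byte 0: (09 ⊕ dc) ⊕ 65 = d5 ⊕ 65 = b0
byte 1: (83 ⊕ 94) ⊕ 72 = 17 ⊕ 72 = 65
byte 2: (58 ⊕ d2) ⊕ 72 = 8a ⊕ 72 = f8
byte 3: (28 ⊕ b6) ⊕ 6f = 9e ⊕ 6f = f1
byte 4: (be ⊕ 5d) ⊕ 72 = e3 ⊕ 72 = 91

b0 65 f8 f1 91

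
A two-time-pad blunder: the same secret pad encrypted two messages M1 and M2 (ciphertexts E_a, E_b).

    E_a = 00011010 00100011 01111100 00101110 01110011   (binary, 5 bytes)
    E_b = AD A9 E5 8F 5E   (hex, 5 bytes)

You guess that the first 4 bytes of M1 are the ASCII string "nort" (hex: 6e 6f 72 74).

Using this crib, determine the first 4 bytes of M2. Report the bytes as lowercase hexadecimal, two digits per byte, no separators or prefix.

First, E_a ⊕ E_b = (M1 ⊕ K) ⊕ (M2 ⊕ K) = M1 ⊕ M2, so the key drops out. Then M2 = (M1 ⊕ M2) ⊕ M1 over the first 4 bytes.
byte 0: (1a ^ ad) ^ 6e = b7 ^ 6e = d9
byte 1: (23 ^ a9) ^ 6f = 8a ^ 6f = e5
byte 2: (7c ^ e5) ^ 72 = 99 ^ 72 = eb
byte 3: (2e ^ 8f) ^ 74 = a1 ^ 74 = d5

d9e5ebd5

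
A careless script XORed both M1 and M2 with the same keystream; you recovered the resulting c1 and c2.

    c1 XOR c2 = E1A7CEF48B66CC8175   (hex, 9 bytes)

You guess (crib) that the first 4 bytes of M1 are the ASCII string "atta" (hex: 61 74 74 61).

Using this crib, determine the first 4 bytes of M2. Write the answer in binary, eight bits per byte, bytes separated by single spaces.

10000000 11010011 10111010 10010101

Since c1 ⊕ c2 = M1 ⊕ M2, XORing with the guessed M1 bytes yields the corresponding M2 bytes: M2 = (c1 ⊕ c2) ⊕ M1.
e1 XOR 61 = 80
a7 XOR 74 = d3
ce XOR 74 = ba
f4 XOR 61 = 95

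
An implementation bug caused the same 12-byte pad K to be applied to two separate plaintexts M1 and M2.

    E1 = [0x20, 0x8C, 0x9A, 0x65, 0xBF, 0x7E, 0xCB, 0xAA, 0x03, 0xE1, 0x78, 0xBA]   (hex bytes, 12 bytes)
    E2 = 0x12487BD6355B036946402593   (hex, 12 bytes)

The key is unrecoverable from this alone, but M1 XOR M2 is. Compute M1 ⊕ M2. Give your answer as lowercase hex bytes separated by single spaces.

32 c4 e1 b3 8a 25 c8 c3 45 a1 5d 29

E1 ⊕ E2 = (M1 ⊕ K) ⊕ (M2 ⊕ K) = M1 ⊕ M2 — the shared key cancels under XOR.
20 ⊕ 12 = 32
8c ⊕ 48 = c4
9a ⊕ 7b = e1
65 ⊕ d6 = b3
bf ⊕ 35 = 8a
7e ⊕ 5b = 25
cb ⊕ 03 = c8
aa ⊕ 69 = c3
03 ⊕ 46 = 45
e1 ⊕ 40 = a1
78 ⊕ 25 = 5d
ba ⊕ 93 = 29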